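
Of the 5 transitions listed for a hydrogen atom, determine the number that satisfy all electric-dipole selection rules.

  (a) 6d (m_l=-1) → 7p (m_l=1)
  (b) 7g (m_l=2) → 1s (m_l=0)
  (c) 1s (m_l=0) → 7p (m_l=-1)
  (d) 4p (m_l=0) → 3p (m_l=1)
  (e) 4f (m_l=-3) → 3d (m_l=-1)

1

(a) forbidden — Δm_l = +2 (E1 requires Δm_l = 0, ±1)
(b) forbidden — Δl = -4 (E1 requires Δl = ±1); Δm_l = -2 (E1 requires Δm_l = 0, ±1)
(c) allowed
(d) forbidden — Δl = +0 (E1 requires Δl = ±1)
(e) forbidden — Δm_l = +2 (E1 requires Δm_l = 0, ±1)
Total allowed: 1 of 5.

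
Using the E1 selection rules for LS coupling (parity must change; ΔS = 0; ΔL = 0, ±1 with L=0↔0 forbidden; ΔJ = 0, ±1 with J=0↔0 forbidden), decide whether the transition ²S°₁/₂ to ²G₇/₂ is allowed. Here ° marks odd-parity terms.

Parity must change: odd → even — passes.
ΔS = 0: S: 1/2 → 1/2 — passes.
ΔL = 0, ±1 (not L=0↔0): L: 0 → 4, ΔL = +4 — fails.
ΔJ = 0, ±1 (not J=0↔0): J: 1/2 → 7/2, ΔJ = +3 — fails.
Rule(s) violated: ΔL, ΔJ.

forbidden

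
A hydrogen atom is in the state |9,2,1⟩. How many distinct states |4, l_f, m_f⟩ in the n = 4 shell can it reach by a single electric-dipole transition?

E1 requires Δl = ±1, so l_f ∈ {1, 3}; with 0 ≤ l_f ≤ n_f−1 = 3, the allowed l_f values are {1, 3}.
For l_f = 1: m_f ∈ {m_i−1, m_i, m_i+1} ∩ [−1, 1] = {0, 1} → 2 states.
For l_f = 3: m_f ∈ {m_i−1, m_i, m_i+1} ∩ [−3, 3] = {0, 1, 2} → 3 states.
Total: 5.

5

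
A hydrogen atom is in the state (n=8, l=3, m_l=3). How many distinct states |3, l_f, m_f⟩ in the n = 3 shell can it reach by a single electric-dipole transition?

1

E1 requires Δl = ±1, so l_f ∈ {2, 4}; with 0 ≤ l_f ≤ n_f−1 = 2, the allowed l_f values are {2}.
For l_f = 2: m_f ∈ {m_i−1, m_i, m_i+1} ∩ [−2, 2] = {2} → 1 state.
Total: 1.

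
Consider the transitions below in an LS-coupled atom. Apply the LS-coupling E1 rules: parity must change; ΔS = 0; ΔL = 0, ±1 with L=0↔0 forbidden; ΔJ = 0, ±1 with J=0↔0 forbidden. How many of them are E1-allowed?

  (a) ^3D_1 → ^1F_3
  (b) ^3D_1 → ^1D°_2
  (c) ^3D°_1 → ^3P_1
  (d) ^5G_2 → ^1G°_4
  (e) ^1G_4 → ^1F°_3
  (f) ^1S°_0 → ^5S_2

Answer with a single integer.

(a) forbidden (parity, ΔS, ΔJ fail)
(b) forbidden (ΔS fails)
(c) allowed
(d) forbidden (ΔS, ΔJ fail)
(e) allowed
(f) forbidden (ΔS, ΔL, ΔJ fail)
Total allowed: 2 of 6.

2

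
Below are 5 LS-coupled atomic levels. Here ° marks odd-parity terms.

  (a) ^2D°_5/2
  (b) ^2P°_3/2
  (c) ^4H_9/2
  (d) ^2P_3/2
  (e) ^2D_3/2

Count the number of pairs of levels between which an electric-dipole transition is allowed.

4

(a)–(b): forbidden (parity).
(a)–(c): forbidden (ΔS, ΔL, ΔJ).
(a)–(d): allowed.
(a)–(e): allowed.
(b)–(c): forbidden (ΔS, ΔL, ΔJ).
(b)–(d): allowed.
(b)–(e): allowed.
(c)–(d): forbidden (parity, ΔS, ΔL, ΔJ).
(c)–(e): forbidden (parity, ΔS, ΔL, ΔJ).
(d)–(e): forbidden (parity).
Allowed pairs: 4 of 10.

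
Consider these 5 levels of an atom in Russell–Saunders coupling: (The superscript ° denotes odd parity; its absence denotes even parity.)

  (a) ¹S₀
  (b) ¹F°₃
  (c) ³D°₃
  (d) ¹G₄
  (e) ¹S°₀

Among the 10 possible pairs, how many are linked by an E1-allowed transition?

1

(a)–(b): forbidden (ΔL, ΔJ).
(a)–(c): forbidden (ΔS, ΔL, ΔJ).
(a)–(d): forbidden (parity, ΔL, ΔJ).
(a)–(e): forbidden (ΔL, ΔJ).
(b)–(c): forbidden (parity, ΔS).
(b)–(d): allowed.
(b)–(e): forbidden (parity, ΔL, ΔJ).
(c)–(d): forbidden (ΔS, ΔL).
(c)–(e): forbidden (parity, ΔS, ΔL, ΔJ).
(d)–(e): forbidden (ΔL, ΔJ).
Allowed pairs: 1 of 10.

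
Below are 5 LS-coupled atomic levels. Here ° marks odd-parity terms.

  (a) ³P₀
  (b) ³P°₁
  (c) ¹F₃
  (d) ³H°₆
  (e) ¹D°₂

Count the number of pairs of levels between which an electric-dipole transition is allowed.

2

(a)–(b): allowed.
(a)–(c): forbidden (parity, ΔS, ΔL, ΔJ).
(a)–(d): forbidden (ΔL, ΔJ).
(a)–(e): forbidden (ΔS, ΔJ).
(b)–(c): forbidden (ΔS, ΔL, ΔJ).
(b)–(d): forbidden (parity, ΔL, ΔJ).
(b)–(e): forbidden (parity, ΔS).
(c)–(d): forbidden (ΔS, ΔL, ΔJ).
(c)–(e): allowed.
(d)–(e): forbidden (parity, ΔS, ΔL, ΔJ).
Allowed pairs: 2 of 10.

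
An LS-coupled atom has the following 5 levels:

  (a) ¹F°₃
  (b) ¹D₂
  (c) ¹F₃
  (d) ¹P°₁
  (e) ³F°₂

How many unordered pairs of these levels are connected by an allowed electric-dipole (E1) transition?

(a)–(b): allowed.
(a)–(c): allowed.
(a)–(d): forbidden (parity, ΔL, ΔJ).
(a)–(e): forbidden (parity, ΔS).
(b)–(c): forbidden (parity).
(b)–(d): allowed.
(b)–(e): forbidden (ΔS).
(c)–(d): forbidden (ΔL, ΔJ).
(c)–(e): forbidden (ΔS).
(d)–(e): forbidden (parity, ΔS, ΔL).
Allowed pairs: 3 of 10.

3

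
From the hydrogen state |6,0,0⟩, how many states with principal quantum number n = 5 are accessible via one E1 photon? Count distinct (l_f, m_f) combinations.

3

E1 requires Δl = ±1, so l_f ∈ {-1, 1}; with 0 ≤ l_f ≤ n_f−1 = 4, the allowed l_f values are {1}.
For l_f = 1: m_f ∈ {m_i−1, m_i, m_i+1} ∩ [−1, 1] = {-1, 0, 1} → 3 states.
Total: 3.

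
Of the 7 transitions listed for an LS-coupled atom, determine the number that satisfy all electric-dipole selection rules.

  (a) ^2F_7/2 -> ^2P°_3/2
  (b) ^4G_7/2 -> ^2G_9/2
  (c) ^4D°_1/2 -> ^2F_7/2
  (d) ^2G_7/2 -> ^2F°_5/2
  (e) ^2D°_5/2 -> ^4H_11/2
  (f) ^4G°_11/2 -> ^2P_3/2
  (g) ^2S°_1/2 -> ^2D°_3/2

1

(a) forbidden (ΔL, ΔJ fail)
(b) forbidden (parity, ΔS fail)
(c) forbidden (ΔS, ΔJ fail)
(d) allowed
(e) forbidden (ΔS, ΔL, ΔJ fail)
(f) forbidden (ΔS, ΔL, ΔJ fail)
(g) forbidden (parity, ΔL fail)
Total allowed: 1 of 7.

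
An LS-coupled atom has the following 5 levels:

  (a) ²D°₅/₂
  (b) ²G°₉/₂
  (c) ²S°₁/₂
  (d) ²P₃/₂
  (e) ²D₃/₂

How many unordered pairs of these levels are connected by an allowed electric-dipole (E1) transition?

(a)–(b): forbidden (parity, ΔL, ΔJ).
(a)–(c): forbidden (parity, ΔL, ΔJ).
(a)–(d): allowed.
(a)–(e): allowed.
(b)–(c): forbidden (parity, ΔL, ΔJ).
(b)–(d): forbidden (ΔL, ΔJ).
(b)–(e): forbidden (ΔL, ΔJ).
(c)–(d): allowed.
(c)–(e): forbidden (ΔL).
(d)–(e): forbidden (parity).
Allowed pairs: 3 of 10.

3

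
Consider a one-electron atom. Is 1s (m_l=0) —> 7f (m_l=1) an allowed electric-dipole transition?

Δl = 3 − 0 = +3; the E1 rule Δl = ±1 is fails.
m_l: 0 → 1 (Δm_l = +1). |Δm_l| ≤ 1 passes.
The transition is electric-dipole forbidden.

forbidden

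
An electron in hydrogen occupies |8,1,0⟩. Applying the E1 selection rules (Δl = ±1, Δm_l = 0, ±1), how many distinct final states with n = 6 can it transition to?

4

E1 requires Δl = ±1, so l_f ∈ {0, 2}; with 0 ≤ l_f ≤ n_f−1 = 5, the allowed l_f values are {0, 2}.
For l_f = 0: m_f ∈ {m_i−1, m_i, m_i+1} ∩ [−0, 0] = {0} → 1 state.
For l_f = 2: m_f ∈ {m_i−1, m_i, m_i+1} ∩ [−2, 2] = {-1, 0, 1} → 3 states.
Total: 4.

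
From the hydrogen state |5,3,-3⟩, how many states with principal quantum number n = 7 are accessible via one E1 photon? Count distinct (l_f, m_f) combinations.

E1 requires Δl = ±1, so l_f ∈ {2, 4}; with 0 ≤ l_f ≤ n_f−1 = 6, the allowed l_f values are {2, 4}.
For l_f = 2: m_f ∈ {m_i−1, m_i, m_i+1} ∩ [−2, 2] = {-2} → 1 state.
For l_f = 4: m_f ∈ {m_i−1, m_i, m_i+1} ∩ [−4, 4] = {-4, -3, -2} → 3 states.
Total: 4.

4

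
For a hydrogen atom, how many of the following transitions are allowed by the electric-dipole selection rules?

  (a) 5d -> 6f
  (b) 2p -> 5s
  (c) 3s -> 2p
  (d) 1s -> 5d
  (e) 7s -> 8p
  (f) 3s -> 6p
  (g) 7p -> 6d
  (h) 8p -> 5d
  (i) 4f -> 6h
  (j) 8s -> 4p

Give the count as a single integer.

8

(a) allowed
(b) allowed
(c) allowed
(d) forbidden — Δl = +2 (E1 requires Δl = ±1)
(e) allowed
(f) allowed
(g) allowed
(h) allowed
(i) forbidden — Δl = +2 (E1 requires Δl = ±1)
(j) allowed
Total allowed: 8 of 10.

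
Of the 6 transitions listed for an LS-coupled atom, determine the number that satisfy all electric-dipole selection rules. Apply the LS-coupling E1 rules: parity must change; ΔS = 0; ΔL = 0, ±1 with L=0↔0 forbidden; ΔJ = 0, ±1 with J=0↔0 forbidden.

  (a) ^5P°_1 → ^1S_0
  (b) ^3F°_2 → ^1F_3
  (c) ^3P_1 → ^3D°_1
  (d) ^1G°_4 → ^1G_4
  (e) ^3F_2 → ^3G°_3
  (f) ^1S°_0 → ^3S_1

3

(a) forbidden (ΔS fails)
(b) forbidden (ΔS fails)
(c) allowed
(d) allowed
(e) allowed
(f) forbidden (ΔS, ΔL fail)
Total allowed: 3 of 6.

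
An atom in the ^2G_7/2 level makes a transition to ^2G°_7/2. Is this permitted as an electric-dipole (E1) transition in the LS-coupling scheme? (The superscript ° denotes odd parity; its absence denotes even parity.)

allowed

ΔL = 0, ±1 (not L=0↔0): L: 4 → 4, ΔL = +0 — passes.
Parity must change: even → odd — passes.
ΔJ = 0, ±1 (not J=0↔0): J: 7/2 → 7/2, ΔJ = +0 — passes.
ΔS = 0: S: 1/2 → 1/2 — passes.
All four E1 rules are satisfied.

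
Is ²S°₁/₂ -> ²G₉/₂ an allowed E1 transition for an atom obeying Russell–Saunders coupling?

forbidden

ΔJ = 0, ±1 (not J=0↔0): J: 1/2 → 9/2, ΔJ = +4 — violated.
Parity must change: odd → even — satisfied.
ΔL = 0, ±1 (not L=0↔0): L: 0 → 4, ΔL = +4 — violated.
ΔS = 0: S: 1/2 → 1/2 — satisfied.
Rule(s) violated: ΔL, ΔJ.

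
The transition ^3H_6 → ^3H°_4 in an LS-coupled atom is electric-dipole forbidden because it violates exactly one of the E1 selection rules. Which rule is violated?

the ΔJ = 0, ±1 rule

Reading off the term symbols: S 1→1, L 5→5, J 6→4, parity even→odd.
Parity must change: even → odd — ✓.
ΔS = 0: S: 1 → 1 — ✓.
ΔL = 0, ±1 (not L=0↔0): L: 5 → 5, ΔL = +0 — ✓.
ΔJ = 0, ±1 (not J=0↔0): J: 6 → 4, ΔJ = -2 — ✗.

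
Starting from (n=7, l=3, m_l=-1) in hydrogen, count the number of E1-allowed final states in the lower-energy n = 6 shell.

6

E1 requires Δl = ±1, so l_f ∈ {2, 4}; with 0 ≤ l_f ≤ n_f−1 = 5, the allowed l_f values are {2, 4}.
For l_f = 2: m_f ∈ {m_i−1, m_i, m_i+1} ∩ [−2, 2] = {-2, -1, 0} → 3 states.
For l_f = 4: m_f ∈ {m_i−1, m_i, m_i+1} ∩ [−4, 4] = {-2, -1, 0} → 3 states.
Total: 6.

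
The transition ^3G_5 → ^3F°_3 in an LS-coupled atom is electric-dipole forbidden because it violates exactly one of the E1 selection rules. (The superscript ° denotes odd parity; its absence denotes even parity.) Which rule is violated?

the ΔJ = 0, ±1 rule

Initial level: S=1, L=4, J=5, parity even. Final level: S=1, L=3, J=3, parity odd.
Parity must change: even → odd — satisfied.
ΔS = 0: S: 1 → 1 — satisfied.
ΔL = 0, ±1 (not L=0↔0): L: 4 → 3, ΔL = -1 — satisfied.
ΔJ = 0, ±1 (not J=0↔0): J: 5 → 3, ΔJ = -2 — violated.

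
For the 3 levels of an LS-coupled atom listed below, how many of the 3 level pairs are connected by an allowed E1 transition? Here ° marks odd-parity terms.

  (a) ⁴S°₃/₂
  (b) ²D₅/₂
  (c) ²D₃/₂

(a)–(b): forbidden (ΔS, ΔL).
(a)–(c): forbidden (ΔS, ΔL).
(b)–(c): forbidden (parity).
Allowed pairs: 0 of 3.

0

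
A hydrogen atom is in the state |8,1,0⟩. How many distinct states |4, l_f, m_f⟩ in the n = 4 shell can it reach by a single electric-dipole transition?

E1 requires Δl = ±1, so l_f ∈ {0, 2}; with 0 ≤ l_f ≤ n_f−1 = 3, the allowed l_f values are {0, 2}.
For l_f = 0: m_f ∈ {m_i−1, m_i, m_i+1} ∩ [−0, 0] = {0} → 1 state.
For l_f = 2: m_f ∈ {m_i−1, m_i, m_i+1} ∩ [−2, 2] = {-1, 0, 1} → 3 states.
Total: 4.

4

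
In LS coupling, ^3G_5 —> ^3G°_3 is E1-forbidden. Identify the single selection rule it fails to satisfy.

the ΔJ = 0, ±1 rule

Initial level: S=1, L=4, J=5, parity even. Final level: S=1, L=4, J=3, parity odd.
Parity must change: even → odd — ✓.
ΔS = 0: S: 1 → 1 — ✓.
ΔL = 0, ±1 (not L=0↔0): L: 4 → 4, ΔL = +0 — ✓.
ΔJ = 0, ±1 (not J=0↔0): J: 5 → 3, ΔJ = -2 — ✗.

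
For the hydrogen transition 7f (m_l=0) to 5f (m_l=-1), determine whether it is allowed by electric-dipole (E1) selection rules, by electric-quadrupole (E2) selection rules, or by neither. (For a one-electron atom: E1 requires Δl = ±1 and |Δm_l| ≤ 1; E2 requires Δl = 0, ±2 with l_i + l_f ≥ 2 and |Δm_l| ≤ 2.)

E2

Δl = 3 − 3 = +0; l_i + l_f = 6.
Δm_l = -1.
E1 (Δl = ±1, |Δm_l| ≤ 1): not satisfied.
E2 (Δl = 0,±2, l_i+l_f ≥ 2, |Δm_l| ≤ 2): satisfied.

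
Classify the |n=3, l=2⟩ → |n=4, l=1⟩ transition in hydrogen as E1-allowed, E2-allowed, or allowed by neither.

E1

Δl = 1 − 2 = -1; l_i + l_f = 3.
E1 (Δl = ±1): satisfied.
E2 (Δl = 0,±2, l_i+l_f ≥ 2): not satisfied.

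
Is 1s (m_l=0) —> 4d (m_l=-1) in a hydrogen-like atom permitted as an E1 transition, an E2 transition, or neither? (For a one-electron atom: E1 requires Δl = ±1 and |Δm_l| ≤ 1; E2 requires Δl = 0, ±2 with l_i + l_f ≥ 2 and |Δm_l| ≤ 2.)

E2

Δl = 2 − 0 = +2; l_i + l_f = 2.
Δm_l = -1.
E1 (Δl = ±1, |Δm_l| ≤ 1): not satisfied.
E2 (Δl = 0,±2, l_i+l_f ≥ 2, |Δm_l| ≤ 2): satisfied.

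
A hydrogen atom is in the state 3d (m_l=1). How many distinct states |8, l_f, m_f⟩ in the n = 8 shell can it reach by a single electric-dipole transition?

E1 requires Δl = ±1, so l_f ∈ {1, 3}; with 0 ≤ l_f ≤ n_f−1 = 7, the allowed l_f values are {1, 3}.
For l_f = 1: m_f ∈ {m_i−1, m_i, m_i+1} ∩ [−1, 1] = {0, 1} → 2 states.
For l_f = 3: m_f ∈ {m_i−1, m_i, m_i+1} ∩ [−3, 3] = {0, 1, 2} → 3 states.
Total: 5.

5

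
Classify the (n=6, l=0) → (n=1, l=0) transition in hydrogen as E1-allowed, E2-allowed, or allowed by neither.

Δl = 0 − 0 = +0; l_i + l_f = 0.
E1 (Δl = ±1): not satisfied.
E2 (Δl = 0,±2, l_i+l_f ≥ 2): not satisfied.

neither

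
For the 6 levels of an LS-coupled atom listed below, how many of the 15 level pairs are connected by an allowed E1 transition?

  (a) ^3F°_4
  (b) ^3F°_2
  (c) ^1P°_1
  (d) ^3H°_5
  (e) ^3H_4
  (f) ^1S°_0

(a)–(b): forbidden (parity, ΔJ).
(a)–(c): forbidden (parity, ΔS, ΔL, ΔJ).
(a)–(d): forbidden (parity, ΔL).
(a)–(e): forbidden (ΔL).
(a)–(f): forbidden (parity, ΔS, ΔL, ΔJ).
(b)–(c): forbidden (parity, ΔS, ΔL).
(b)–(d): forbidden (parity, ΔL, ΔJ).
(b)–(e): forbidden (ΔL, ΔJ).
(b)–(f): forbidden (parity, ΔS, ΔL, ΔJ).
(c)–(d): forbidden (parity, ΔS, ΔL, ΔJ).
(c)–(e): forbidden (ΔS, ΔL, ΔJ).
(c)–(f): forbidden (parity).
(d)–(e): allowed.
(d)–(f): forbidden (parity, ΔS, ΔL, ΔJ).
(e)–(f): forbidden (ΔS, ΔL, ΔJ).
Allowed pairs: 1 of 15.

1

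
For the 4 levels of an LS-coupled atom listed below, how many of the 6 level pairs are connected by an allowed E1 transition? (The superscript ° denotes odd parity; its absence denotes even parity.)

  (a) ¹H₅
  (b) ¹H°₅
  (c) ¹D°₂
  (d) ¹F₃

(a)–(b): allowed.
(a)–(c): forbidden (ΔL, ΔJ).
(a)–(d): forbidden (parity, ΔL, ΔJ).
(b)–(c): forbidden (parity, ΔL, ΔJ).
(b)–(d): forbidden (ΔL, ΔJ).
(c)–(d): allowed.
Allowed pairs: 2 of 6.

2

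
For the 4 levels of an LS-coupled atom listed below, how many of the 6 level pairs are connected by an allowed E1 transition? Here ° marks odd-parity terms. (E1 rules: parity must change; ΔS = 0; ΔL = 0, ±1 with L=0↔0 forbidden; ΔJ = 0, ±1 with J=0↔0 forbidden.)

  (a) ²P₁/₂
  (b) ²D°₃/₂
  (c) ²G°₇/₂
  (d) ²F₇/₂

2

(a)–(b): allowed.
(a)–(c): forbidden (ΔL, ΔJ).
(a)–(d): forbidden (parity, ΔL, ΔJ).
(b)–(c): forbidden (parity, ΔL, ΔJ).
(b)–(d): forbidden (ΔJ).
(c)–(d): allowed.
Allowed pairs: 2 of 6.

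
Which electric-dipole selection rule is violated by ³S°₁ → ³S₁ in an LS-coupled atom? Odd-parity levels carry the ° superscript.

Parity must change: odd → even — ok.
ΔS = 0: S: 1 → 1 — ok.
ΔL = 0, ±1 (not L=0↔0): L: 0 → 0, ΔL = +0 — fails.
ΔJ = 0, ±1 (not J=0↔0): J: 1 → 1, ΔJ = +0 — ok.

the L=0 ↔ L=0 exclusion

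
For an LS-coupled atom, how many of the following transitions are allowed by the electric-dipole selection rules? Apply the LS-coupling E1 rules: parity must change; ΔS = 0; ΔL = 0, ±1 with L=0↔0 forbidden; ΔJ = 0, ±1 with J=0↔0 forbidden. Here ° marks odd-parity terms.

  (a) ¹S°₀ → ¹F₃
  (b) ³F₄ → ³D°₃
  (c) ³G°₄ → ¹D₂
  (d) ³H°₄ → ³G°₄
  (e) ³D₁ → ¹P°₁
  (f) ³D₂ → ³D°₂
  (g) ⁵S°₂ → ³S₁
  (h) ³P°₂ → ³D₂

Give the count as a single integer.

(a) forbidden (ΔL, ΔJ fail)
(b) allowed
(c) forbidden (ΔS, ΔL, ΔJ fail)
(d) forbidden (parity fails)
(e) forbidden (ΔS fails)
(f) allowed
(g) forbidden (ΔS, ΔL fail)
(h) allowed
Total allowed: 3 of 8.

3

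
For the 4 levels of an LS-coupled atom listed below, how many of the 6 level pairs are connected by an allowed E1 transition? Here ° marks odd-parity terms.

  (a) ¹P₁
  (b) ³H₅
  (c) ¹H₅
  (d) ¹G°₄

1

(a)–(b): forbidden (parity, ΔS, ΔL, ΔJ).
(a)–(c): forbidden (parity, ΔL, ΔJ).
(a)–(d): forbidden (ΔL, ΔJ).
(b)–(c): forbidden (parity, ΔS).
(b)–(d): forbidden (ΔS).
(c)–(d): allowed.
Allowed pairs: 1 of 6.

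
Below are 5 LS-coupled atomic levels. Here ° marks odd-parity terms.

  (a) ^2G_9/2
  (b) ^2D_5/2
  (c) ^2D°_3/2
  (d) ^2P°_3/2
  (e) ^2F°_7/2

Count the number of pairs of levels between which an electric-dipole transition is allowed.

(a)–(b): forbidden (parity, ΔL, ΔJ).
(a)–(c): forbidden (ΔL, ΔJ).
(a)–(d): forbidden (ΔL, ΔJ).
(a)–(e): allowed.
(b)–(c): allowed.
(b)–(d): allowed.
(b)–(e): allowed.
(c)–(d): forbidden (parity).
(c)–(e): forbidden (parity, ΔJ).
(d)–(e): forbidden (parity, ΔL, ΔJ).
Allowed pairs: 4 of 10.

4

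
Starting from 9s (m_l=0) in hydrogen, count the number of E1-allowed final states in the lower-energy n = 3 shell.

3

E1 requires Δl = ±1, so l_f ∈ {-1, 1}; with 0 ≤ l_f ≤ n_f−1 = 2, the allowed l_f values are {1}.
For l_f = 1: m_f ∈ {m_i−1, m_i, m_i+1} ∩ [−1, 1] = {-1, 0, 1} → 3 states.
Total: 3.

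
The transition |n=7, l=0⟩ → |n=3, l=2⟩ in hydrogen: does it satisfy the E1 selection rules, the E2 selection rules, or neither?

Δl = 2 − 0 = +2; l_i + l_f = 2.
E1 (Δl = ±1): not satisfied.
E2 (Δl = 0,±2, l_i+l_f ≥ 2): satisfied.

E2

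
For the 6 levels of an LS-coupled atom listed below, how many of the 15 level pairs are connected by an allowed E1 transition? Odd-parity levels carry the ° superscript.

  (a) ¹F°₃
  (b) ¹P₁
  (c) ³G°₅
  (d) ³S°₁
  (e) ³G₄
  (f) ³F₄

(a)–(b): forbidden (ΔL, ΔJ).
(a)–(c): forbidden (parity, ΔS, ΔJ).
(a)–(d): forbidden (parity, ΔS, ΔL, ΔJ).
(a)–(e): forbidden (ΔS).
(a)–(f): forbidden (ΔS).
(b)–(c): forbidden (ΔS, ΔL, ΔJ).
(b)–(d): forbidden (ΔS).
(b)–(e): forbidden (parity, ΔS, ΔL, ΔJ).
(b)–(f): forbidden (parity, ΔS, ΔL, ΔJ).
(c)–(d): forbidden (parity, ΔL, ΔJ).
(c)–(e): allowed.
(c)–(f): allowed.
(d)–(e): forbidden (ΔL, ΔJ).
(d)–(f): forbidden (ΔL, ΔJ).
(e)–(f): forbidden (parity).
Allowed pairs: 2 of 15.

2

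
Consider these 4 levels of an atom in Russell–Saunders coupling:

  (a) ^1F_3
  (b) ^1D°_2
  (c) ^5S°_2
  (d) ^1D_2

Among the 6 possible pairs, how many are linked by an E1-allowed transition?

(a)–(b): allowed.
(a)–(c): forbidden (ΔS, ΔL).
(a)–(d): forbidden (parity).
(b)–(c): forbidden (parity, ΔS, ΔL).
(b)–(d): allowed.
(c)–(d): forbidden (ΔS, ΔL).
Allowed pairs: 2 of 6.

2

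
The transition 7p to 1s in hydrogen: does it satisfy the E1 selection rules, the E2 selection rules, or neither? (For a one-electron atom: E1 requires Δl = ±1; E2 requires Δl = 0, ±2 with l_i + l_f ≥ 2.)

E1

Δl = 0 − 1 = -1; l_i + l_f = 1.
E1 (Δl = ±1): satisfied.
E2 (Δl = 0,±2, l_i+l_f ≥ 2): not satisfied.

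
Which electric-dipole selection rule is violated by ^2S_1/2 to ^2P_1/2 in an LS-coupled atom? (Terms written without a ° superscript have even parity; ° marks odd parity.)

parity

Initial level: S=1/2, L=0, J=1/2, parity even. Final level: S=1/2, L=1, J=1/2, parity even.
Parity must change: even → even — ✗.
ΔS = 0: S: 1/2 → 1/2 — ✓.
ΔL = 0, ±1 (not L=0↔0): L: 0 → 1, ΔL = +1 — ✓.
ΔJ = 0, ±1 (not J=0↔0): J: 1/2 → 1/2, ΔJ = +0 — ✓.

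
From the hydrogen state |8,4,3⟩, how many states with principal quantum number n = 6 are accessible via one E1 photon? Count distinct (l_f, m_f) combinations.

E1 requires Δl = ±1, so l_f ∈ {3, 5}; with 0 ≤ l_f ≤ n_f−1 = 5, the allowed l_f values are {3, 5}.
For l_f = 3: m_f ∈ {m_i−1, m_i, m_i+1} ∩ [−3, 3] = {2, 3} → 2 states.
For l_f = 5: m_f ∈ {m_i−1, m_i, m_i+1} ∩ [−5, 5] = {2, 3, 4} → 3 states.
Total: 5.

5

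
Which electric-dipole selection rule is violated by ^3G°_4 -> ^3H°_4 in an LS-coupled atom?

Parity must change: odd → odd — violated.
ΔS = 0: S: 1 → 1 — satisfied.
ΔL = 0, ±1 (not L=0↔0): L: 4 → 5, ΔL = +1 — satisfied.
ΔJ = 0, ±1 (not J=0↔0): J: 4 → 4, ΔJ = +0 — satisfied.

parity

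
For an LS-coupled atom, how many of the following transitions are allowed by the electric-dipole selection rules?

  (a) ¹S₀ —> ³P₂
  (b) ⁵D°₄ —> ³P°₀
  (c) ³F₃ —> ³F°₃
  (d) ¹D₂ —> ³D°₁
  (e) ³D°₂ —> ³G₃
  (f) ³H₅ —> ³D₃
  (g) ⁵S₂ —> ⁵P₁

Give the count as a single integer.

1

(a) forbidden (parity, ΔS, ΔJ fail)
(b) forbidden (parity, ΔS, ΔJ fail)
(c) allowed
(d) forbidden (ΔS fails)
(e) forbidden (ΔL fails)
(f) forbidden (parity, ΔL, ΔJ fail)
(g) forbidden (parity fails)
Total allowed: 1 of 7.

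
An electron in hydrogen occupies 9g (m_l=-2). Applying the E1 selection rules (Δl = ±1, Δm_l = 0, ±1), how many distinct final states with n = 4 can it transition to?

E1 requires Δl = ±1, so l_f ∈ {3, 5}; with 0 ≤ l_f ≤ n_f−1 = 3, the allowed l_f values are {3}.
For l_f = 3: m_f ∈ {m_i−1, m_i, m_i+1} ∩ [−3, 3] = {-3, -2, -1} → 3 states.
Total: 3.

3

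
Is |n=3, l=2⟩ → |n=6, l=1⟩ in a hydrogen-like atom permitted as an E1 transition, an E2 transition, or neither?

Δl = 1 − 2 = -1; l_i + l_f = 3.
E1 (Δl = ±1): satisfied.
E2 (Δl = 0,±2, l_i+l_f ≥ 2): not satisfied.

E1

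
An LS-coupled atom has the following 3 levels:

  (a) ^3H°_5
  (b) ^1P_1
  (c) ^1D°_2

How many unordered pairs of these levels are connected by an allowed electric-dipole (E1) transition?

(a)–(b): forbidden (ΔS, ΔL, ΔJ).
(a)–(c): forbidden (parity, ΔS, ΔL, ΔJ).
(b)–(c): allowed.
Allowed pairs: 1 of 3.

1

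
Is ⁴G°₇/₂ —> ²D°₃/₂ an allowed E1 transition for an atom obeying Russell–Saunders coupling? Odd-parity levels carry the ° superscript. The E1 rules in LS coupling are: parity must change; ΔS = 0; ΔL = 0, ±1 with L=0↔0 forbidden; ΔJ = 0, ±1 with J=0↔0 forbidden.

forbidden

Parity must change: odd → odd — fails.
ΔS = 0: S: 3/2 → 1/2 — fails.
ΔL = 0, ±1 (not L=0↔0): L: 4 → 2, ΔL = -2 — fails.
ΔJ = 0, ±1 (not J=0↔0): J: 7/2 → 3/2, ΔJ = -2 — fails.
Rule(s) violated: parity, ΔS, ΔL, ΔJ.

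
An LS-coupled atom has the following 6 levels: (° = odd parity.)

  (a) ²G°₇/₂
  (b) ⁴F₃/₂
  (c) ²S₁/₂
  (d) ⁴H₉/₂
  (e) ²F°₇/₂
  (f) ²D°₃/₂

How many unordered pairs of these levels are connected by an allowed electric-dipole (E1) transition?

(a)–(b): forbidden (ΔS, ΔJ).
(a)–(c): forbidden (ΔL, ΔJ).
(a)–(d): forbidden (ΔS).
(a)–(e): forbidden (parity).
(a)–(f): forbidden (parity, ΔL, ΔJ).
(b)–(c): forbidden (parity, ΔS, ΔL).
(b)–(d): forbidden (parity, ΔL, ΔJ).
(b)–(e): forbidden (ΔS, ΔJ).
(b)–(f): forbidden (ΔS).
(c)–(d): forbidden (parity, ΔS, ΔL, ΔJ).
(c)–(e): forbidden (ΔL, ΔJ).
(c)–(f): forbidden (ΔL).
(d)–(e): forbidden (ΔS, ΔL).
(d)–(f): forbidden (ΔS, ΔL, ΔJ).
(e)–(f): forbidden (parity, ΔJ).
Allowed pairs: 0 of 15.

0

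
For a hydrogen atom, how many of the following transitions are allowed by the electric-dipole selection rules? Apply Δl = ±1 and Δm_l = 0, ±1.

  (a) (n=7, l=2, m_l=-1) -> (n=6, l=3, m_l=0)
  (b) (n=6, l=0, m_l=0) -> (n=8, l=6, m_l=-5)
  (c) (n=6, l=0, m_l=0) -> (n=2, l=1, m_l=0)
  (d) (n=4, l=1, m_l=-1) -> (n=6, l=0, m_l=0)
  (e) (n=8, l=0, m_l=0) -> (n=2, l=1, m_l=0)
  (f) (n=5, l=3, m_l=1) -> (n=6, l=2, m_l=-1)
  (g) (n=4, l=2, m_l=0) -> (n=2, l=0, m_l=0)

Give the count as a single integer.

(a) allowed
(b) forbidden — Δl = +6 (E1 requires Δl = ±1); Δm_l = -5 (E1 requires Δm_l = 0, ±1)
(c) allowed
(d) allowed
(e) allowed
(f) forbidden — Δm_l = -2 (E1 requires Δm_l = 0, ±1)
(g) forbidden — Δl = -2 (E1 requires Δl = ±1)
Total allowed: 4 of 7.

4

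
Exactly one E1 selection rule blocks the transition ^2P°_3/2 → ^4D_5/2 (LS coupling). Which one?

Parity must change: odd → even — ok.
ΔS = 0: S: 1/2 → 3/2 — fails.
ΔL = 0, ±1 (not L=0↔0): L: 1 → 2, ΔL = +1 — ok.
ΔJ = 0, ±1 (not J=0↔0): J: 3/2 → 5/2, ΔJ = +1 — ok.

the ΔS = 0 rule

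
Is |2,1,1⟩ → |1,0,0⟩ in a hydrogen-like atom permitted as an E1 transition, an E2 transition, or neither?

Δl = 0 − 1 = -1; l_i + l_f = 1.
Δm_l = -1.
E1 (Δl = ±1, |Δm_l| ≤ 1): satisfied.
E2 (Δl = 0,±2, l_i+l_f ≥ 2, |Δm_l| ≤ 2): not satisfied.

E1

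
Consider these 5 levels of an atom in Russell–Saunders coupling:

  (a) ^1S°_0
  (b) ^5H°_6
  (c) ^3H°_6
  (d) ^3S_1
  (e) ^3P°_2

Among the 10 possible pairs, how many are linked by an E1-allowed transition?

(a)–(b): forbidden (parity, ΔS, ΔL, ΔJ).
(a)–(c): forbidden (parity, ΔS, ΔL, ΔJ).
(a)–(d): forbidden (ΔS, ΔL).
(a)–(e): forbidden (parity, ΔS, ΔJ).
(b)–(c): forbidden (parity, ΔS).
(b)–(d): forbidden (ΔS, ΔL, ΔJ).
(b)–(e): forbidden (parity, ΔS, ΔL, ΔJ).
(c)–(d): forbidden (ΔL, ΔJ).
(c)–(e): forbidden (parity, ΔL, ΔJ).
(d)–(e): allowed.
Allowed pairs: 1 of 10.

1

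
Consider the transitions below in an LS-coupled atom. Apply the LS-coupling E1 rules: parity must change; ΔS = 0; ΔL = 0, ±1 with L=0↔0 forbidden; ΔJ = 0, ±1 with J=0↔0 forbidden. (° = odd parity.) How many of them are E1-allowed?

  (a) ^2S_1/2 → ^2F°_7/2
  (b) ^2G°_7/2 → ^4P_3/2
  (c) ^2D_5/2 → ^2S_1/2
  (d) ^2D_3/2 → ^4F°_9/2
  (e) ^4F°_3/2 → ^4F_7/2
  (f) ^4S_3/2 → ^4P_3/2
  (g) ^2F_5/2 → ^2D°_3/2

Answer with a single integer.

(a) forbidden (ΔL, ΔJ fail)
(b) forbidden (ΔS, ΔL, ΔJ fail)
(c) forbidden (parity, ΔL, ΔJ fail)
(d) forbidden (ΔS, ΔJ fail)
(e) forbidden (ΔJ fails)
(f) forbidden (parity fails)
(g) allowed
Total allowed: 1 of 7.

1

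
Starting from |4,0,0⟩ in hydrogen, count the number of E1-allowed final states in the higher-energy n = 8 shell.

E1 requires Δl = ±1, so l_f ∈ {-1, 1}; with 0 ≤ l_f ≤ n_f−1 = 7, the allowed l_f values are {1}.
For l_f = 1: m_f ∈ {m_i−1, m_i, m_i+1} ∩ [−1, 1] = {-1, 0, 1} → 3 states.
Total: 3.

3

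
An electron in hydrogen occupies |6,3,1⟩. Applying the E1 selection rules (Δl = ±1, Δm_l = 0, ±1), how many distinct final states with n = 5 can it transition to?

E1 requires Δl = ±1, so l_f ∈ {2, 4}; with 0 ≤ l_f ≤ n_f−1 = 4, the allowed l_f values are {2, 4}.
For l_f = 2: m_f ∈ {m_i−1, m_i, m_i+1} ∩ [−2, 2] = {0, 1, 2} → 3 states.
For l_f = 4: m_f ∈ {m_i−1, m_i, m_i+1} ∩ [−4, 4] = {0, 1, 2} → 3 states.
Total: 6.

6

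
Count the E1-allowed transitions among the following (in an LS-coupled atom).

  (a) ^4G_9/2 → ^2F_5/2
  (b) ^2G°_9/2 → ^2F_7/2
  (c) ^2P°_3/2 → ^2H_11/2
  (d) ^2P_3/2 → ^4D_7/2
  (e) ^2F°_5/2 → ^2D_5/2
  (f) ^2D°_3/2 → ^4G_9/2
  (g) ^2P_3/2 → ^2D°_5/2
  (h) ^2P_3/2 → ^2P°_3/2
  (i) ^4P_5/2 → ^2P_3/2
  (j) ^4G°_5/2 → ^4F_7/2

(a) forbidden (parity, ΔS, ΔJ fail)
(b) allowed
(c) forbidden (ΔL, ΔJ fail)
(d) forbidden (parity, ΔS, ΔJ fail)
(e) allowed
(f) forbidden (ΔS, ΔL, ΔJ fail)
(g) allowed
(h) allowed
(i) forbidden (parity, ΔS fail)
(j) allowed
Total allowed: 5 of 10.

5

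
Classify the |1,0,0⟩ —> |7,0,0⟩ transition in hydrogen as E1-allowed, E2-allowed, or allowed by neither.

Δl = 0 − 0 = +0; l_i + l_f = 0.
Δm_l = +0.
E1 (Δl = ±1, |Δm_l| ≤ 1): not satisfied.
E2 (Δl = 0,±2, l_i+l_f ≥ 2, |Δm_l| ≤ 2): not satisfied.

neither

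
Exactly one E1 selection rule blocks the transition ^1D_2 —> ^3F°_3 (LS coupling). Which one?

the ΔS = 0 rule

Parity must change: even → odd — satisfied.
ΔS = 0: S: 0 → 1 — violated.
ΔL = 0, ±1 (not L=0↔0): L: 2 → 3, ΔL = +1 — satisfied.
ΔJ = 0, ±1 (not J=0↔0): J: 2 → 3, ΔJ = +1 — satisfied.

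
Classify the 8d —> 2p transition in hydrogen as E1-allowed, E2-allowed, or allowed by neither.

Δl = 1 − 2 = -1; l_i + l_f = 3.
E1 (Δl = ±1): satisfied.
E2 (Δl = 0,±2, l_i+l_f ≥ 2): not satisfied.

E1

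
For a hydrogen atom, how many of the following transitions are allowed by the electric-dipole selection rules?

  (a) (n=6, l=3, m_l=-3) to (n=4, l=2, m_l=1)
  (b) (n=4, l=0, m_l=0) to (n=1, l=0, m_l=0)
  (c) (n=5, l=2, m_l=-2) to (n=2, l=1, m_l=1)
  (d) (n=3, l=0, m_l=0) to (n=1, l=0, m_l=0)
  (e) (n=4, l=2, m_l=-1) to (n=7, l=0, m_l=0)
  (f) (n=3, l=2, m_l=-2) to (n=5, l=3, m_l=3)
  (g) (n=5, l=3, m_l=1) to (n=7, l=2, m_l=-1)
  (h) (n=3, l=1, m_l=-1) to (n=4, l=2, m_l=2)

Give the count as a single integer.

(a) forbidden — Δm_l = +4 (E1 requires Δm_l = 0, ±1)
(b) forbidden — Δl = +0 (E1 requires Δl = ±1)
(c) forbidden — Δm_l = +3 (E1 requires Δm_l = 0, ±1)
(d) forbidden — Δl = +0 (E1 requires Δl = ±1)
(e) forbidden — Δl = -2 (E1 requires Δl = ±1)
(f) forbidden — Δm_l = +5 (E1 requires Δm_l = 0, ±1)
(g) forbidden — Δm_l = -2 (E1 requires Δm_l = 0, ±1)
(h) forbidden — Δm_l = +3 (E1 requires Δm_l = 0, ±1)
Total allowed: 0 of 8.

0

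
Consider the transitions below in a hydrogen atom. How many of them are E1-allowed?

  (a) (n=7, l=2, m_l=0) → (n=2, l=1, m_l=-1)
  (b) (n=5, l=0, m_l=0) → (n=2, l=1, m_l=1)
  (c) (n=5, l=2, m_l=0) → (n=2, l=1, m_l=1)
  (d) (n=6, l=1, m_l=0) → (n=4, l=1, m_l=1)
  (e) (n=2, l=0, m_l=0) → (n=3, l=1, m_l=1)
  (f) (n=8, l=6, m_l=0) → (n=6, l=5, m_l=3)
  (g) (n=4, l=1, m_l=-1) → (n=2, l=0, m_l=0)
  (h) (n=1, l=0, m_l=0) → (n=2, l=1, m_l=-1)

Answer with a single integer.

(a) allowed
(b) allowed
(c) allowed
(d) forbidden — Δl = +0 (E1 requires Δl = ±1)
(e) allowed
(f) forbidden — Δm_l = +3 (E1 requires Δm_l = 0, ±1)
(g) allowed
(h) allowed
Total allowed: 6 of 8.

6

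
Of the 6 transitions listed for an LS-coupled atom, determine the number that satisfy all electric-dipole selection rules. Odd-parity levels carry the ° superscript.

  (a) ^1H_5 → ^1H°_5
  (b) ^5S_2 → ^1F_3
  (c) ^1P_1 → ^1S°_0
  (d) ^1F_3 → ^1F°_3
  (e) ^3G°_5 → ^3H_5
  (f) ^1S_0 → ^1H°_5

4

(a) allowed
(b) forbidden (parity, ΔS, ΔL fail)
(c) allowed
(d) allowed
(e) allowed
(f) forbidden (ΔL, ΔJ fail)
Total allowed: 4 of 6.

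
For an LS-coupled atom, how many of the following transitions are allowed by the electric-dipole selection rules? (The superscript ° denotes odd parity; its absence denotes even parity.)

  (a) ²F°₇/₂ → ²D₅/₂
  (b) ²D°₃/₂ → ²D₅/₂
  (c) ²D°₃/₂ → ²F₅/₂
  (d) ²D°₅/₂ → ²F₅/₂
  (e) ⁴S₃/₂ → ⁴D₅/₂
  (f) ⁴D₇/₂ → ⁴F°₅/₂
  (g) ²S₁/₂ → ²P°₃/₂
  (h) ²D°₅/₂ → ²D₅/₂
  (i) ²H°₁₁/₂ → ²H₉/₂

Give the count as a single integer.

8

(a) allowed
(b) allowed
(c) allowed
(d) allowed
(e) forbidden (parity, ΔL fail)
(f) allowed
(g) allowed
(h) allowed
(i) allowed
Total allowed: 8 of 9.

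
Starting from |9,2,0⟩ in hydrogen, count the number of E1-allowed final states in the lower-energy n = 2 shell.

E1 requires Δl = ±1, so l_f ∈ {1, 3}; with 0 ≤ l_f ≤ n_f−1 = 1, the allowed l_f values are {1}.
For l_f = 1: m_f ∈ {m_i−1, m_i, m_i+1} ∩ [−1, 1] = {-1, 0, 1} → 3 states.
Total: 3.

3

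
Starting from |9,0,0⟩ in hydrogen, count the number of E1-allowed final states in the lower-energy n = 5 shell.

3

E1 requires Δl = ±1, so l_f ∈ {-1, 1}; with 0 ≤ l_f ≤ n_f−1 = 4, the allowed l_f values are {1}.
For l_f = 1: m_f ∈ {m_i−1, m_i, m_i+1} ∩ [−1, 1] = {-1, 0, 1} → 3 states.
Total: 3.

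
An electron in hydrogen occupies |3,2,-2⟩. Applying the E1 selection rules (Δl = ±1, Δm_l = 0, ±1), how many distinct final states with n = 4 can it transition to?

E1 requires Δl = ±1, so l_f ∈ {1, 3}; with 0 ≤ l_f ≤ n_f−1 = 3, the allowed l_f values are {1, 3}.
For l_f = 1: m_f ∈ {m_i−1, m_i, m_i+1} ∩ [−1, 1] = {-1} → 1 state.
For l_f = 3: m_f ∈ {m_i−1, m_i, m_i+1} ∩ [−3, 3] = {-3, -2, -1} → 3 states.
Total: 4.

4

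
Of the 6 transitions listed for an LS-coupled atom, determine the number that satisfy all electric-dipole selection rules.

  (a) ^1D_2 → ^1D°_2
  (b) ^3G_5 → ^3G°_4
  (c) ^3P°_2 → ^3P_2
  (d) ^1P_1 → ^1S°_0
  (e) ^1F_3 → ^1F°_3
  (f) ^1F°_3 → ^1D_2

(a) allowed
(b) allowed
(c) allowed
(d) allowed
(e) allowed
(f) allowed
Total allowed: 6 of 6.

6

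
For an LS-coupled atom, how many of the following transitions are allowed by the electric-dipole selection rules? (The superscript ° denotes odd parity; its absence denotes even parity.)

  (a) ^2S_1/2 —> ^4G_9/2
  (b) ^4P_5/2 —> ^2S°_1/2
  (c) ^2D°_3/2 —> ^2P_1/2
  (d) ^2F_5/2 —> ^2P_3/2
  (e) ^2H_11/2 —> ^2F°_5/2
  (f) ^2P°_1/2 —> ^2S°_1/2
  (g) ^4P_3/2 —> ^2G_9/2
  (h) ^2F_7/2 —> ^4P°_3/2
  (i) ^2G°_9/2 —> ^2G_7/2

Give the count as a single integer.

2

(a) forbidden (parity, ΔS, ΔL, ΔJ fail)
(b) forbidden (ΔS, ΔJ fail)
(c) allowed
(d) forbidden (parity, ΔL fail)
(e) forbidden (ΔL, ΔJ fail)
(f) forbidden (parity fails)
(g) forbidden (parity, ΔS, ΔL, ΔJ fail)
(h) forbidden (ΔS, ΔL, ΔJ fail)
(i) allowed
Total allowed: 2 of 9.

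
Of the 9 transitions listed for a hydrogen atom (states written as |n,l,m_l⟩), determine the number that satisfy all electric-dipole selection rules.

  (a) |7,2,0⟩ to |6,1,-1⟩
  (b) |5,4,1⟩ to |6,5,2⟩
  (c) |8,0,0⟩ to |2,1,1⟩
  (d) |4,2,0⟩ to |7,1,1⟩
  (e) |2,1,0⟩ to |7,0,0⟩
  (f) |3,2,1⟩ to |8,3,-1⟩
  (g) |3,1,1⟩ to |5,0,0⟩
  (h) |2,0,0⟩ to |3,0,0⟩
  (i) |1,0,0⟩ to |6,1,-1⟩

(a) allowed
(b) allowed
(c) allowed
(d) allowed
(e) allowed
(f) forbidden — Δm_l = -2 (E1 requires Δm_l = 0, ±1)
(g) allowed
(h) forbidden — Δl = +0 (E1 requires Δl = ±1)
(i) allowed
Total allowed: 7 of 9.

7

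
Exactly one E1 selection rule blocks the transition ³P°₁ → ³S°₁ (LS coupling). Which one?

parity

Initial level: S=1, L=1, J=1, parity odd. Final level: S=1, L=0, J=1, parity odd.
ΔJ = 0, ±1 (not J=0↔0): J: 1 → 1, ΔJ = +0 — ✓.
ΔL = 0, ±1 (not L=0↔0): L: 1 → 0, ΔL = -1 — ✓.
ΔS = 0: S: 1 → 1 — ✓.
Parity must change: odd → odd — ✗.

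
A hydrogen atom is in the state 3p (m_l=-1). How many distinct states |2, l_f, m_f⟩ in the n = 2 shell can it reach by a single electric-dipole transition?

E1 requires Δl = ±1, so l_f ∈ {0, 2}; with 0 ≤ l_f ≤ n_f−1 = 1, the allowed l_f values are {0}.
For l_f = 0: m_f ∈ {m_i−1, m_i, m_i+1} ∩ [−0, 0] = {0} → 1 state.
Total: 1.

1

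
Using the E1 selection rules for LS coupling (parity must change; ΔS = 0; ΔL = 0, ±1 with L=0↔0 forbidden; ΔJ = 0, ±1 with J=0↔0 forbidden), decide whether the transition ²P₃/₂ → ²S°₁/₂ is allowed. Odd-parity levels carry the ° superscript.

allowed

Initial level: S=1/2, L=1, J=3/2, parity even. Final level: S=1/2, L=0, J=1/2, parity odd.
Parity must change: even → odd — ✓.
ΔS = 0: S: 1/2 → 1/2 — ✓.
ΔL = 0, ±1 (not L=0↔0): L: 1 → 0, ΔL = -1 — ✓.
ΔJ = 0, ±1 (not J=0↔0): J: 3/2 → 1/2, ΔJ = -1 — ✓.
All four E1 rules are satisfied.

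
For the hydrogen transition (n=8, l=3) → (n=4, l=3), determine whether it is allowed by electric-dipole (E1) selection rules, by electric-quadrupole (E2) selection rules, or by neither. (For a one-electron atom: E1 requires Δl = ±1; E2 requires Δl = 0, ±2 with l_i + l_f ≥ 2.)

Δl = 3 − 3 = +0; l_i + l_f = 6.
E1 (Δl = ±1): not satisfied.
E2 (Δl = 0,±2, l_i+l_f ≥ 2): satisfied.

E2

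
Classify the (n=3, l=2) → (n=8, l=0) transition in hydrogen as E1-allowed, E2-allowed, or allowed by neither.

Δl = 0 − 2 = -2; l_i + l_f = 2.
E1 (Δl = ±1): not satisfied.
E2 (Δl = 0,±2, l_i+l_f ≥ 2): satisfied.

E2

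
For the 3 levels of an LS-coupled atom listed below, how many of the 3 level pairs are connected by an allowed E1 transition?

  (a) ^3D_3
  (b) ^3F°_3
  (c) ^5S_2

(a)–(b): allowed.
(a)–(c): forbidden (parity, ΔS, ΔL).
(b)–(c): forbidden (ΔS, ΔL).
Allowed pairs: 1 of 3.

1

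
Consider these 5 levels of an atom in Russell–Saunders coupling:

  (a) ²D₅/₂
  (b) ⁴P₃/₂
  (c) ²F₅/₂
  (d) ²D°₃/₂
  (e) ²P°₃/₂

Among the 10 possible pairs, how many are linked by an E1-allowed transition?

(a)–(b): forbidden (parity, ΔS).
(a)–(c): forbidden (parity).
(a)–(d): allowed.
(a)–(e): allowed.
(b)–(c): forbidden (parity, ΔS, ΔL).
(b)–(d): forbidden (ΔS).
(b)–(e): forbidden (ΔS).
(c)–(d): allowed.
(c)–(e): forbidden (ΔL).
(d)–(e): forbidden (parity).
Allowed pairs: 3 of 10.

3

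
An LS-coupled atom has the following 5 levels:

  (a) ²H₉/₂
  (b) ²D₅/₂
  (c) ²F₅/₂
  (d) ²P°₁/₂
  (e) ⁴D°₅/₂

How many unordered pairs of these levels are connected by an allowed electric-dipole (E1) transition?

(a)–(b): forbidden (parity, ΔL, ΔJ).
(a)–(c): forbidden (parity, ΔL, ΔJ).
(a)–(d): forbidden (ΔL, ΔJ).
(a)–(e): forbidden (ΔS, ΔL, ΔJ).
(b)–(c): forbidden (parity).
(b)–(d): forbidden (ΔJ).
(b)–(e): forbidden (ΔS).
(c)–(d): forbidden (ΔL, ΔJ).
(c)–(e): forbidden (ΔS).
(d)–(e): forbidden (parity, ΔS, ΔJ).
Allowed pairs: 0 of 10.

0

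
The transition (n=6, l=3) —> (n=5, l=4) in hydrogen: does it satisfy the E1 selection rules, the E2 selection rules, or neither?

Δl = 4 − 3 = +1; l_i + l_f = 7.
E1 (Δl = ±1): satisfied.
E2 (Δl = 0,±2, l_i+l_f ≥ 2): not satisfied.

E1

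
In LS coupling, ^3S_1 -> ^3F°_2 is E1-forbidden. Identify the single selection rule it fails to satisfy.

Parity must change: even → odd — ok.
ΔL = 0, ±1 (not L=0↔0): L: 0 → 3, ΔL = +3 — fails.
ΔJ = 0, ±1 (not J=0↔0): J: 1 → 2, ΔJ = +1 — ok.
ΔS = 0: S: 1 → 1 — ok.

the ΔL = 0, ±1 rule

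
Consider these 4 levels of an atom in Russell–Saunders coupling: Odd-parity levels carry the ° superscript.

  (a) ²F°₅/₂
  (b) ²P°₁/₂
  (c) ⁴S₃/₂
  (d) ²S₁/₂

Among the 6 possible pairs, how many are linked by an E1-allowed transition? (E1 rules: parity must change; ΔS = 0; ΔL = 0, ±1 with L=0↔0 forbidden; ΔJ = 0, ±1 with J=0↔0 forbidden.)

(a)–(b): forbidden (parity, ΔL, ΔJ).
(a)–(c): forbidden (ΔS, ΔL).
(a)–(d): forbidden (ΔL, ΔJ).
(b)–(c): forbidden (ΔS).
(b)–(d): allowed.
(c)–(d): forbidden (parity, ΔS, ΔL).
Allowed pairs: 1 of 6.

1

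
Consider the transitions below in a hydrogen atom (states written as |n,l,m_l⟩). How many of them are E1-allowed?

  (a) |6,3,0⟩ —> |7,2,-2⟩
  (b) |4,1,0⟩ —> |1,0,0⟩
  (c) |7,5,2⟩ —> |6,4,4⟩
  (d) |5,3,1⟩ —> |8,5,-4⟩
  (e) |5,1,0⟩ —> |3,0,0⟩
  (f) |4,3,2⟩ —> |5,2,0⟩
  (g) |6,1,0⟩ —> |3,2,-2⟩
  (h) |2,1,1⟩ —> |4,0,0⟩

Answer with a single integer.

(a) forbidden — Δm_l = -2 (E1 requires Δm_l = 0, ±1)
(b) allowed
(c) forbidden — Δm_l = +2 (E1 requires Δm_l = 0, ±1)
(d) forbidden — Δl = +2 (E1 requires Δl = ±1); Δm_l = -5 (E1 requires Δm_l = 0, ±1)
(e) allowed
(f) forbidden — Δm_l = -2 (E1 requires Δm_l = 0, ±1)
(g) forbidden — Δm_l = -2 (E1 requires Δm_l = 0, ±1)
(h) allowed
Total allowed: 3 of 8.

3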